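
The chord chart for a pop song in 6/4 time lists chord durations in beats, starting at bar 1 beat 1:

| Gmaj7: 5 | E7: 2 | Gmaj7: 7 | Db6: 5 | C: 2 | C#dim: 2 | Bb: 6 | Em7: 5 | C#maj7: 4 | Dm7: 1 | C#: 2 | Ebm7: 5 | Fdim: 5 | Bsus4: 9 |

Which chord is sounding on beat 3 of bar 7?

Dm7

Beat 3 of bar 7 is beat (7−1)×6 + 3 = 39 overall.
Running totals: Gmaj7 ends at 5, E7 ends at 7, Gmaj7 ends at 14, Db6 ends at 19, C ends at 21, C#dim ends at 23, Bb ends at 29, Em7 ends at 34, C#maj7 ends at 38, Dm7 ends at 39.
Beat 39 falls within Dm7.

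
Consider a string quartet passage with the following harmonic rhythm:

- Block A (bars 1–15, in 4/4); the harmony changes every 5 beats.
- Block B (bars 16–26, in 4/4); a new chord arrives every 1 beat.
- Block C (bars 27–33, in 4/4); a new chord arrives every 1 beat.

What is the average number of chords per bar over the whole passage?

A: 15 bars of 4 beats is 60 beats; at 5 beats each that's 12 chords.
B: 11 bars of 4 beats is 44 beats; at 1 beat each that's 44 chords.
C: 7 bars of 4 beats is 28 beats; at 1 beat each that's 28 chords.
Overall: 84 chords over 33 bars → 84/33 = 28/11 chords per bar.

28/11 chords per bar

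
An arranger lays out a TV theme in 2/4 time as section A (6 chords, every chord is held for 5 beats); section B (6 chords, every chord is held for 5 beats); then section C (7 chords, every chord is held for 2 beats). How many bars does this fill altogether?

37 bars

A: 6 × 5 = 30 beats = 15 bars.
B: 6 × 5 = 30 beats = 15 bars.
C: 7 × 2 = 14 beats = 7 bars.
Total: 15 + 15 + 7 = 37 bars.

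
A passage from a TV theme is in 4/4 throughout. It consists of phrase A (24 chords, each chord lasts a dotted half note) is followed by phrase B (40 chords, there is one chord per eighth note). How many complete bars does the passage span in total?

23 bars

A: 24 × 3 = 72 beats = 18 bars.
B: 40 × 0.5 = 20 beats = 5 bars.
Total: 18 + 5 = 23 bars.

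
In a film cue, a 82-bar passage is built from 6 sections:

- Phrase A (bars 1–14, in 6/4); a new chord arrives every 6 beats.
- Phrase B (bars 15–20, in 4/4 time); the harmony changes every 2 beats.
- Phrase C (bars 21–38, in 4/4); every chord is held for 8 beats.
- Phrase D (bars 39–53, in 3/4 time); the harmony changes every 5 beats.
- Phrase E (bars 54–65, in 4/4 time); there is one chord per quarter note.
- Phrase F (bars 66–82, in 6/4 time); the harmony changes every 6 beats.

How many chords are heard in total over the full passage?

109 chords

A: 14 bars × 6 beats = 84 beats; 6 beats/chord → 14 chords.
B: 6 bars × 4 beats = 24 beats; 2 beats/chord → 12 chords.
C: 18 bars × 4 beats = 72 beats; 8 beats/chord → 9 chords.
D: 15 bars × 3 beats = 45 beats; 5 beats/chord → 9 chords.
E: 12 bars × 4 beats = 48 beats; 1 beat/chord → 48 chords.
F: 17 bars × 6 beats = 102 beats; 6 beats/chord → 17 chords.
Total: 14 + 12 + 9 + 9 + 48 + 17 = 109.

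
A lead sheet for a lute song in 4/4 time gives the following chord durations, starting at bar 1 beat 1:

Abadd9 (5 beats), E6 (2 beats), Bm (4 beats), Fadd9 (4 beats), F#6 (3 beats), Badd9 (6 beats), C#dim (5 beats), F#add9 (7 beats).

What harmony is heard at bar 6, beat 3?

Badd9

Beat 3 of bar 6 is beat (6−1)×4 + 3 = 23 overall.
Running totals: Abadd9 ends at 5, E6 ends at 7, Bm ends at 11, Fadd9 ends at 15, F#6 ends at 18, Badd9 ends at 24.
Beat 23 falls within Badd9.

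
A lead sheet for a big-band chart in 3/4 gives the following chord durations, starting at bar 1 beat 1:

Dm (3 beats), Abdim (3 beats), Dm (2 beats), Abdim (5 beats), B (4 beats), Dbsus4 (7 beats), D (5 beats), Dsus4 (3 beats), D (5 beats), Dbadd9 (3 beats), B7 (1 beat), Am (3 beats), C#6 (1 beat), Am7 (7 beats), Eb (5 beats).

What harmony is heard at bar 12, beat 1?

Beat 1 of bar 12 is beat (12−1)×3 + 1 = 34 overall.
Running totals: Dm ends at 3, Abdim ends at 6, Dm ends at 8, Abdim ends at 13, B ends at 17, Dbsus4 ends at 24, D ends at 29, Dsus4 ends at 32, D ends at 37.
Beat 34 falls within D.

D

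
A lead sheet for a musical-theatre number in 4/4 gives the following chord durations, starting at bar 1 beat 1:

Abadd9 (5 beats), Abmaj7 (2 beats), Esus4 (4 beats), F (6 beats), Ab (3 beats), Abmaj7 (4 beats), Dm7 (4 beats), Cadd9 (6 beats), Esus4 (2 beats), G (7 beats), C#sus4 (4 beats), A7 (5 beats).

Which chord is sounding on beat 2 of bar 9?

Cadd9

Beat 2 of bar 9 is beat (9−1)×4 + 2 = 34 overall.
Running totals: Abadd9 ends at 5, Abmaj7 ends at 7, Esus4 ends at 11, F ends at 17, Ab ends at 20, Abmaj7 ends at 24, Dm7 ends at 28, Cadd9 ends at 34.
Beat 34 falls within Cadd9.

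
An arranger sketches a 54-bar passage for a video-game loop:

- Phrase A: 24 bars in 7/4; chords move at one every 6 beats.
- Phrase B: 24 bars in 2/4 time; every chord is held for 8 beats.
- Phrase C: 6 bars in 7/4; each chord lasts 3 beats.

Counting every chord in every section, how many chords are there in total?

A has 168 beats and chords last 6 each, so 28 chords.
B has 48 beats and chords last 8 each, so 6 chords.
C has 42 beats and chords last 3 each, so 14 chords.
Total: 28 + 6 + 14 = 48.

48 chords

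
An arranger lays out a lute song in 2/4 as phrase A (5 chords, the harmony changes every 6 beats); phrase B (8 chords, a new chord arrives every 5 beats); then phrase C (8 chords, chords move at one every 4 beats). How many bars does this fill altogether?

A: 5 × 6 = 30 beats = 15 bars.
B: 8 × 5 = 40 beats = 20 bars.
C: 8 × 4 = 32 beats = 16 bars.
Total: 15 + 20 + 16 = 51 bars.

51 bars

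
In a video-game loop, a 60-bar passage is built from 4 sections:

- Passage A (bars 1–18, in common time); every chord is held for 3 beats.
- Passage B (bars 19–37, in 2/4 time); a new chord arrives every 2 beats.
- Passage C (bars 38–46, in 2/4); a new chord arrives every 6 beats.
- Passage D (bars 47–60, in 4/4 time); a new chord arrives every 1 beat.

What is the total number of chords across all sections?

A: 18 bars × 4 beats = 72 beats; 3 beats/chord → 24 chords.
B: 19 bars × 2 beats = 38 beats; 2 beats/chord → 19 chords.
C: 9 bars × 2 beats = 18 beats; 6 beats/chord → 3 chords.
D: 14 bars × 4 beats = 56 beats; 1 beat/chord → 56 chords.
Total: 24 + 19 + 3 + 56 = 102.

102 chords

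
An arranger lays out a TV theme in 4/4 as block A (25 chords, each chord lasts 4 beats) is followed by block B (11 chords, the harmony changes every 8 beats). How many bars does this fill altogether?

A: 25 × 4 = 100 beats = 25 bars.
B: 11 × 8 = 88 beats = 22 bars.
Total: 25 + 22 = 47 bars.

47 bars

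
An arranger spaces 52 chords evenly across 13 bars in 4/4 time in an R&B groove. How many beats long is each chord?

13 bars × 4 beats/bar = 52 beats total.
52 beats ÷ 52 chords = 1 beats per chord.
(That is a quarter note.)

1 beat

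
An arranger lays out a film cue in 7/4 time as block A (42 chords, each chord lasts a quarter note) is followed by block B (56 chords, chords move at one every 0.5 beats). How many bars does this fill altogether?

A: 42 × 1 = 42 beats = 6 bars.
B: 56 × 0.5 = 28 beats = 4 bars.
Total: 6 + 4 = 10 bars.

10 bars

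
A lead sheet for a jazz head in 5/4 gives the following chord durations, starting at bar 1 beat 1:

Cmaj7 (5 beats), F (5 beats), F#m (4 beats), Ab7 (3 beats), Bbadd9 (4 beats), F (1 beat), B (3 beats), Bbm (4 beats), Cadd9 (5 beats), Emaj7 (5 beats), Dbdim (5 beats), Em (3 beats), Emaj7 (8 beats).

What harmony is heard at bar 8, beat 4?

Beat 4 of bar 8 is beat (8−1)×5 + 4 = 39 overall.
Running totals: Cmaj7 ends at 5, F ends at 10, F#m ends at 14, Ab7 ends at 17, Bbadd9 ends at 21, F ends at 22, B ends at 25, Bbm ends at 29, Cadd9 ends at 34, Emaj7 ends at 39.
Beat 39 falls within Emaj7.

Emaj7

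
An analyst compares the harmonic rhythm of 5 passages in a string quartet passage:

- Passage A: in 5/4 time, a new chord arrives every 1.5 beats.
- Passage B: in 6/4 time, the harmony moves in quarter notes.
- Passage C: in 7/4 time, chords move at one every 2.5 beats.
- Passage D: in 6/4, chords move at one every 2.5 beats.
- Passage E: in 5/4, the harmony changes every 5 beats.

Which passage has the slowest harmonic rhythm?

A: 5 beats/bar ÷ 1.5 beats/chord = 10/3 chords/bar.
B: 6 beats/bar ÷ 1 beat/chord = 6 chords/bar.
C: 7 beats/bar ÷ 2.5 beats/chord = 2.8 chords/bar.
D: 6 beats/bar ÷ 2.5 beats/chord = 2.4 chords/bar.
E: 5 beats/bar ÷ 5 beats/chord = 1 chord/bar.
Slowest is E at 1 chords/bar.

Passage E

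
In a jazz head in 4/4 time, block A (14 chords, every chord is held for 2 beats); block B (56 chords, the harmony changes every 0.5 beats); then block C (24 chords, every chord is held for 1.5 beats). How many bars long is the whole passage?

A: 14 × 2 = 28 beats = 7 bars.
B: 56 × 0.5 = 28 beats = 7 bars.
C: 24 × 1.5 = 36 beats = 9 bars.
Total: 7 + 7 + 9 = 23 bars.

23 bars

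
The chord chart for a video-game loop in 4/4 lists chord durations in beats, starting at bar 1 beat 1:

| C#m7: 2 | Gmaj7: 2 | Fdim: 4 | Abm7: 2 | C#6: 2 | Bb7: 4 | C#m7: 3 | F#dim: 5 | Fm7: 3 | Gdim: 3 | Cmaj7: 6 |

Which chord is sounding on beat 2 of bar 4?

Bb7

Beat 2 of bar 4 is beat (4−1)×4 + 2 = 14 overall.
Running totals: C#m7 ends at 2, Gmaj7 ends at 4, Fdim ends at 8, Abm7 ends at 10, C#6 ends at 12, Bb7 ends at 16.
Beat 14 falls within Bb7.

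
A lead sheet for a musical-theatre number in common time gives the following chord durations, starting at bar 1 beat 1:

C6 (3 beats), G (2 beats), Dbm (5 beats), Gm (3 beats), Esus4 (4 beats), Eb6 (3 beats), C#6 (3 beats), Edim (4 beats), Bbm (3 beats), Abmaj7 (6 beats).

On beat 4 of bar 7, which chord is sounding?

Beat 4 of bar 7 is beat (7−1)×4 + 4 = 28 overall.
Running totals: C6 ends at 3, G ends at 5, Dbm ends at 10, Gm ends at 13, Esus4 ends at 17, Eb6 ends at 20, C#6 ends at 23, Edim ends at 27, Bbm ends at 30.
Beat 28 falls within Bbm.

Bbm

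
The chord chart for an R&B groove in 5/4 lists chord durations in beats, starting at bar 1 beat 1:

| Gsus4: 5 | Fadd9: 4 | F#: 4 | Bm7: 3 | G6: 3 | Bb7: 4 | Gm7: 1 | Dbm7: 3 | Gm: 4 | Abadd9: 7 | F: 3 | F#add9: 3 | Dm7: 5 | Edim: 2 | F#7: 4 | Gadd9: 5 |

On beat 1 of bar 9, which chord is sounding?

F

Beat 1 of bar 9 is beat (9−1)×5 + 1 = 41 overall.
Running totals: Gsus4 ends at 5, Fadd9 ends at 9, F# ends at 13, Bm7 ends at 16, G6 ends at 19, Bb7 ends at 23, Gm7 ends at 24, Dbm7 ends at 27, Gm ends at 31, Abadd9 ends at 38, F ends at 41.
Beat 41 falls within F.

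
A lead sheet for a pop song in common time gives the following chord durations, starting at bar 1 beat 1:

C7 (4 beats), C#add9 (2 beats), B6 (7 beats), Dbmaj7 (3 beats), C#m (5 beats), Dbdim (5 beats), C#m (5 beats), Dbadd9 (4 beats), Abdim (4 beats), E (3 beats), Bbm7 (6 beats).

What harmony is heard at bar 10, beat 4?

Beat 4 of bar 10 is beat (10−1)×4 + 4 = 40 overall.
Running totals: C7 ends at 4, C#add9 ends at 6, B6 ends at 13, Dbmaj7 ends at 16, C#m ends at 21, Dbdim ends at 26, C#m ends at 31, Dbadd9 ends at 35, Abdim ends at 39, E ends at 42.
Beat 40 falls within E.

E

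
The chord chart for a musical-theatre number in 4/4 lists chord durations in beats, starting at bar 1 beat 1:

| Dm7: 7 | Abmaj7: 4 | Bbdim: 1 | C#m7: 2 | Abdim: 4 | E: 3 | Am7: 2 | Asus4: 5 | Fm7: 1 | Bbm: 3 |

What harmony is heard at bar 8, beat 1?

Fm7

Beat 1 of bar 8 is beat (8−1)×4 + 1 = 29 overall.
Running totals: Dm7 ends at 7, Abmaj7 ends at 11, Bbdim ends at 12, C#m7 ends at 14, Abdim ends at 18, E ends at 21, Am7 ends at 23, Asus4 ends at 28, Fm7 ends at 29.
Beat 29 falls within Fm7.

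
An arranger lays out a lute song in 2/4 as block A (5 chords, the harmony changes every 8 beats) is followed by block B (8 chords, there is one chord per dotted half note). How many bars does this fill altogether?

32 bars

A: 5 × 8 = 40 beats = 20 bars.
B: 8 × 3 = 24 beats = 12 bars.
Total: 20 + 12 = 32 bars.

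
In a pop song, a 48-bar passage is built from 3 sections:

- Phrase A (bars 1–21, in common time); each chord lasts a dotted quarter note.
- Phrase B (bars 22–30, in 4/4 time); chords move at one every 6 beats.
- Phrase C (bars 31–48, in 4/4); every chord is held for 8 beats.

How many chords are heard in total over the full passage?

71 chords

A: 21 bars × 4 beats = 84 beats; 1.5 beats/chord → 56 chords.
B: 9 bars × 4 beats = 36 beats; 6 beats/chord → 6 chords.
C: 18 bars × 4 beats = 72 beats; 8 beats/chord → 9 chords.
Total: 56 + 6 + 9 = 71.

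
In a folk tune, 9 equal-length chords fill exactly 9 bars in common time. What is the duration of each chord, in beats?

9 bars × 4 beats/bar = 36 beats total.
36 beats ÷ 9 chords = 4 beats per chord.
(That is a whole note.)

4 beats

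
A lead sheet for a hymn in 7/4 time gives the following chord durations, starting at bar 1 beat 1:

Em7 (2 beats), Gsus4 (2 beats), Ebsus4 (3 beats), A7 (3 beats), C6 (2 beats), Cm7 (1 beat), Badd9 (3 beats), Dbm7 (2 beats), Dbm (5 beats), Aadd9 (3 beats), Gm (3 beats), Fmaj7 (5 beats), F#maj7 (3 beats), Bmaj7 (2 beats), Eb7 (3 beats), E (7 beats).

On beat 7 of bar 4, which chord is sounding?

Beat 7 of bar 4 is beat (4−1)×7 + 7 = 28 overall.
Running totals: Em7 ends at 2, Gsus4 ends at 4, Ebsus4 ends at 7, A7 ends at 10, C6 ends at 12, Cm7 ends at 13, Badd9 ends at 16, Dbm7 ends at 18, Dbm ends at 23, Aadd9 ends at 26, Gm ends at 29.
Beat 28 falls within Gm.

Gm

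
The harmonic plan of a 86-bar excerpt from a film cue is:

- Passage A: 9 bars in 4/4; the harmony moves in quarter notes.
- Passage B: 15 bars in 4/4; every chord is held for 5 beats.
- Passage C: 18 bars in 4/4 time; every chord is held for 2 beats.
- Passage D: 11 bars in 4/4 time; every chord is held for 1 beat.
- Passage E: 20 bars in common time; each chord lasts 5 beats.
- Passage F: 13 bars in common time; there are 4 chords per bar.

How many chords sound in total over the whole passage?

196 chords

A: 9 bars × 4 beats = 36 beats; 1 beat/chord → 36 chords.
B: 15 bars × 4 beats = 60 beats; 5 beats/chord → 12 chords.
C: 18 bars × 4 beats = 72 beats; 2 beats/chord → 36 chords.
D: 11 bars × 4 beats = 44 beats; 1 beat/chord → 44 chords.
E: 20 bars × 4 beats = 80 beats; 5 beats/chord → 16 chords.
F: 13 bars × 4 beats = 52 beats; 1 beat/chord → 52 chords.
Total: 36 + 12 + 36 + 44 + 16 + 52 = 196.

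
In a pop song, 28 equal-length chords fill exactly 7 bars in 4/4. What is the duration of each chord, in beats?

1 beat

7 bars × 4 beats/bar = 28 beats total.
28 beats ÷ 28 chords = 1 beats per chord.
(That is a quarter note.)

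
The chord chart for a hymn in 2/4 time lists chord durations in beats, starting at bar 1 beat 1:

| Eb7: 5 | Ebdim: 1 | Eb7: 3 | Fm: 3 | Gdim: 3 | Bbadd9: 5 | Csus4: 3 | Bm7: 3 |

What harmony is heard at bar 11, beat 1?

Beat 1 of bar 11 is beat (11−1)×2 + 1 = 21 overall.
Running totals: Eb7 ends at 5, Ebdim ends at 6, Eb7 ends at 9, Fm ends at 12, Gdim ends at 15, Bbadd9 ends at 20, Csus4 ends at 23.
Beat 21 falls within Csus4.

Csus4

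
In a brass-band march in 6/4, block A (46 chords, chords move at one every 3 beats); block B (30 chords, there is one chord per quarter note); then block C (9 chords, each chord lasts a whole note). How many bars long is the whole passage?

A: 46 × 3 = 138 beats = 23 bars.
B: 30 × 1 = 30 beats = 5 bars.
C: 9 × 4 = 36 beats = 6 bars.
Total: 23 + 5 + 6 = 34 bars.

34 bars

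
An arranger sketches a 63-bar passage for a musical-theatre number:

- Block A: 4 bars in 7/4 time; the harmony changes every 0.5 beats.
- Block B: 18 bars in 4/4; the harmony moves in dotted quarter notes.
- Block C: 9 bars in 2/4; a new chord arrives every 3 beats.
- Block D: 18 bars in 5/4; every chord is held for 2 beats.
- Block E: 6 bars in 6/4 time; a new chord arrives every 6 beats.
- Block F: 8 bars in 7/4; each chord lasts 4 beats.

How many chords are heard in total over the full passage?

175 chords

A has 28 beats and chords last 0.5 each, so 56 chords.
B has 72 beats and chords last 1.5 each, so 48 chords.
C has 18 beats and chords last 3 each, so 6 chords.
D has 90 beats and chords last 2 each, so 45 chords.
E has 36 beats and chords last 6 each, so 6 chords.
F has 56 beats and chords last 4 each, so 14 chords.
Total: 56 + 48 + 6 + 45 + 6 + 14 = 175.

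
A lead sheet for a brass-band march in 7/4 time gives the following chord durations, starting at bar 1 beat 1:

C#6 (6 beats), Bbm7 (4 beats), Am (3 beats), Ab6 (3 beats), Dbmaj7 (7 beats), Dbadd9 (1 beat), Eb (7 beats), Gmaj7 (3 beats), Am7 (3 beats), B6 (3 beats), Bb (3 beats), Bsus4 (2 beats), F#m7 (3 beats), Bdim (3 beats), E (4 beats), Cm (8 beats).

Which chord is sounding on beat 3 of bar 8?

E

Beat 3 of bar 8 is beat (8−1)×7 + 3 = 52 overall.
Running totals: C#6 ends at 6, Bbm7 ends at 10, Am ends at 13, Ab6 ends at 16, Dbmaj7 ends at 23, Dbadd9 ends at 24, Eb ends at 31, Gmaj7 ends at 34, Am7 ends at 37, B6 ends at 40, Bb ends at 43, Bsus4 ends at 45, F#m7 ends at 48, Bdim ends at 51, E ends at 55.
Beat 52 falls within E.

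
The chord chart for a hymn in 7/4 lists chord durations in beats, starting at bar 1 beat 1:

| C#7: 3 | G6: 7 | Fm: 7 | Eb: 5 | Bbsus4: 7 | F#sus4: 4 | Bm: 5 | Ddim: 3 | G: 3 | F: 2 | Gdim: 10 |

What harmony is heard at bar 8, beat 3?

Beat 3 of bar 8 is beat (8−1)×7 + 3 = 52 overall.
Running totals: C#7 ends at 3, G6 ends at 10, Fm ends at 17, Eb ends at 22, Bbsus4 ends at 29, F#sus4 ends at 33, Bm ends at 38, Ddim ends at 41, G ends at 44, F ends at 46, Gdim ends at 56.
Beat 52 falls within Gdim.

Gdim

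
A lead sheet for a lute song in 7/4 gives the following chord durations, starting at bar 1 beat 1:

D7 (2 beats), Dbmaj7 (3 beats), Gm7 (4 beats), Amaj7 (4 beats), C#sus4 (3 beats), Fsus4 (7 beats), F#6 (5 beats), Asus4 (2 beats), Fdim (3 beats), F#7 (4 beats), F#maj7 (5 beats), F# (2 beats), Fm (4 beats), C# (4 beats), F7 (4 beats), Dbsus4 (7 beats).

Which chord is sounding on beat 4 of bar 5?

Beat 4 of bar 5 is beat (5−1)×7 + 4 = 32 overall.
Running totals: D7 ends at 2, Dbmaj7 ends at 5, Gm7 ends at 9, Amaj7 ends at 13, C#sus4 ends at 16, Fsus4 ends at 23, F#6 ends at 28, Asus4 ends at 30, Fdim ends at 33.
Beat 32 falls within Fdim.

Fdim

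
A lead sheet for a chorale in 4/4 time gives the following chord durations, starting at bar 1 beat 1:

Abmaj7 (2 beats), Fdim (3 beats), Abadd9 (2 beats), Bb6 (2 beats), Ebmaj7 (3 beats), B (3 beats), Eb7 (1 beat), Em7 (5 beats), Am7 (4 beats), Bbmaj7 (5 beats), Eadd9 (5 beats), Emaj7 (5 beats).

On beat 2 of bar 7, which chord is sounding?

Bbmaj7

Beat 2 of bar 7 is beat (7−1)×4 + 2 = 26 overall.
Running totals: Abmaj7 ends at 2, Fdim ends at 5, Abadd9 ends at 7, Bb6 ends at 9, Ebmaj7 ends at 12, B ends at 15, Eb7 ends at 16, Em7 ends at 21, Am7 ends at 25, Bbmaj7 ends at 30.
Beat 26 falls within Bbmaj7.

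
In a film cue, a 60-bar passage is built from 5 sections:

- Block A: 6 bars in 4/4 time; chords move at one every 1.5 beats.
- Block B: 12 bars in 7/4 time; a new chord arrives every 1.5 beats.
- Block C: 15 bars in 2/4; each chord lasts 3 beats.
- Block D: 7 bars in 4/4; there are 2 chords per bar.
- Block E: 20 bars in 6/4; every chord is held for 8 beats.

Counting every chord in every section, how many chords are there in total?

A: 6 bars × 4 beats = 24 beats; 1.5 beats/chord → 16 chords.
B: 12 bars × 7 beats = 84 beats; 1.5 beats/chord → 56 chords.
C: 15 bars × 2 beats = 30 beats; 3 beats/chord → 10 chords.
D: 7 bars × 4 beats = 28 beats; 2 beats/chord → 14 chords.
E: 20 bars × 6 beats = 120 beats; 8 beats/chord → 15 chords.
Total: 16 + 56 + 10 + 14 + 15 = 111.

111 chords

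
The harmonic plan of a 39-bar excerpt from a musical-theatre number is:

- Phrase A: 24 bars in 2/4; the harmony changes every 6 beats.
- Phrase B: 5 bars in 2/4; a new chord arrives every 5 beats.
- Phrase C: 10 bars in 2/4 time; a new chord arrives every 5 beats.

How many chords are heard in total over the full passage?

14 chords

A: 24 bars × 2 beats = 48 beats; 6 beats/chord → 8 chords.
B: 5 bars × 2 beats = 10 beats; 5 beats/chord → 2 chords.
C: 10 bars × 2 beats = 20 beats; 5 beats/chord → 4 chords.
Total: 8 + 2 + 4 = 14.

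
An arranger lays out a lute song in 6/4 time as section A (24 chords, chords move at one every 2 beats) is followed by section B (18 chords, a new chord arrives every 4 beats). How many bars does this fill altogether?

20 bars

A: 24 × 2 = 48 beats = 8 bars.
B: 18 × 4 = 72 beats = 12 bars.
Total: 8 + 12 = 20 bars.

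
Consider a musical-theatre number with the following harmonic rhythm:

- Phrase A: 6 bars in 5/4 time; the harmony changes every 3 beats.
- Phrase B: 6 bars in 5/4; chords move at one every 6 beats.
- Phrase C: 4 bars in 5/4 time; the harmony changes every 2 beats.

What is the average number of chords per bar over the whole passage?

25/16 chords per bar

A: 6 × 5 = 30 beats ÷ 3 = 10 chords.
B: 6 × 5 = 30 beats ÷ 6 = 5 chords.
C: 4 × 5 = 20 beats ÷ 2 = 10 chords.
Overall: 25 chords over 16 bars → 25/16 = 25/16 chords per bar.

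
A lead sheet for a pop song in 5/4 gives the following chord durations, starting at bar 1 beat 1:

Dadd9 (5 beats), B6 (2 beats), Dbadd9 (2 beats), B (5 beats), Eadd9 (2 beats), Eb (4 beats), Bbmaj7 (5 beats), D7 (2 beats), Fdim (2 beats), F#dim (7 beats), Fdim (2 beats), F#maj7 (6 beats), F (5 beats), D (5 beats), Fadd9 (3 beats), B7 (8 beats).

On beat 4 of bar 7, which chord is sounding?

F#dim

Beat 4 of bar 7 is beat (7−1)×5 + 4 = 34 overall.
Running totals: Dadd9 ends at 5, B6 ends at 7, Dbadd9 ends at 9, B ends at 14, Eadd9 ends at 16, Eb ends at 20, Bbmaj7 ends at 25, D7 ends at 27, Fdim ends at 29, F#dim ends at 36.
Beat 34 falls within F#dim.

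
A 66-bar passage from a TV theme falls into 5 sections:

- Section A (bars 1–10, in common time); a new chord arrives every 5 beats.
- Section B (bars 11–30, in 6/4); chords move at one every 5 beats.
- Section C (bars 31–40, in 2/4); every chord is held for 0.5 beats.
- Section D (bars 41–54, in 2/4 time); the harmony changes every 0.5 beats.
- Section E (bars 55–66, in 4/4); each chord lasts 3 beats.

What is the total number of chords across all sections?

144 chords

A has 40 beats and chords last 5 each, so 8 chords.
B has 120 beats and chords last 5 each, so 24 chords.
C has 20 beats and chords last 0.5 each, so 40 chords.
D has 28 beats and chords last 0.5 each, so 56 chords.
E has 48 beats and chords last 3 each, so 16 chords.
Total: 8 + 24 + 40 + 56 + 16 = 144.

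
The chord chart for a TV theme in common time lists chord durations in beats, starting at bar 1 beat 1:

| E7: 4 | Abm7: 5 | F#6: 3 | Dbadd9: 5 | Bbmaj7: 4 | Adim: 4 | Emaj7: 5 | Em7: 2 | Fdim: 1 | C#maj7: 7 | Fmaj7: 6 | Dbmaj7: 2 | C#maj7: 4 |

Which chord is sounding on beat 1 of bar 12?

Beat 1 of bar 12 is beat (12−1)×4 + 1 = 45 overall.
Running totals: E7 ends at 4, Abm7 ends at 9, F#6 ends at 12, Dbadd9 ends at 17, Bbmaj7 ends at 21, Adim ends at 25, Emaj7 ends at 30, Em7 ends at 32, Fdim ends at 33, C#maj7 ends at 40, Fmaj7 ends at 46.
Beat 45 falls within Fmaj7.

Fmaj7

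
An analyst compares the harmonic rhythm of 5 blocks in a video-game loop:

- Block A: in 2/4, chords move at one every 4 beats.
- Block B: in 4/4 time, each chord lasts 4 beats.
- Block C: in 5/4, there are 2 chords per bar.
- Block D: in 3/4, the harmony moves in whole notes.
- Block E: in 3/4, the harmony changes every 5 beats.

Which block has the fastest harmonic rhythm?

A: each chord is 4 beats in 2/4, so 0.5 per bar.
B: each chord is 4 beats in 4/4, so 1 per bar.
C: each chord is 2.5 beats in 5/4, so 2 per bar.
D: each chord is 4 beats in 3/4, so 0.75 per bar.
E: each chord is 5 beats in 3/4, so 0.6 per bar.
Fastest is C at 2 chords/bar.

Block C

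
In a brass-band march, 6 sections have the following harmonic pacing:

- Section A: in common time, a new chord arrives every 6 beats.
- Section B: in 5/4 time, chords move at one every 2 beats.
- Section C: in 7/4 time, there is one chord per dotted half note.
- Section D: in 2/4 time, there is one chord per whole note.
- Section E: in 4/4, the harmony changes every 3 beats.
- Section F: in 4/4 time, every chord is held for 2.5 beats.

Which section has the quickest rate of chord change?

Section B

A: 4 beats/bar ÷ 6 beats/chord = 2/3 chords/bar.
B: 5 beats/bar ÷ 2 beats/chord = 2.5 chords/bar.
C: 7 beats/bar ÷ 3 beats/chord = 7/3 chords/bar.
D: 2 beats/bar ÷ 4 beats/chord = 0.5 chords/bar.
E: 4 beats/bar ÷ 3 beats/chord = 4/3 chords/bar.
F: 4 beats/bar ÷ 2.5 beats/chord = 1.6 chords/bar.
Fastest is B at 2.5 chords/bar.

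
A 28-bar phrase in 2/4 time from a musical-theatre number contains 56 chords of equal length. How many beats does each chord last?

28 bars × 2 beats/bar = 56 beats total.
56 beats ÷ 56 chords = 1 beats per chord.
(That is a quarter note.)

1 beat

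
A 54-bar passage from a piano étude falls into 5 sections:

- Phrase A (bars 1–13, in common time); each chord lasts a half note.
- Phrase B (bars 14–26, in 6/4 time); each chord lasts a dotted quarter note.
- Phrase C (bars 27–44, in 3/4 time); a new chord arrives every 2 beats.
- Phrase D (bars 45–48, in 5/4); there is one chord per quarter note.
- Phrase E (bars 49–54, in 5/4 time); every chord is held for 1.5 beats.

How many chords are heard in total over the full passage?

145 chords

A: 13·4 = 52 beats, 52/2 = 26 chords.
B: 13·6 = 78 beats, 78/1.5 = 52 chords.
C: 18·3 = 54 beats, 54/2 = 27 chords.
D: 4·5 = 20 beats, 20/1 = 20 chords.
E: 6·5 = 30 beats, 30/1.5 = 20 chords.
Total: 26 + 52 + 27 + 20 + 20 = 145.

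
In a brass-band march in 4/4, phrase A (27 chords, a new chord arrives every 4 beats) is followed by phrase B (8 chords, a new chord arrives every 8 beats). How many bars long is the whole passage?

A: 27 × 4 = 108 beats = 27 bars.
B: 8 × 8 = 64 beats = 16 bars.
Total: 27 + 16 = 43 bars.

43 bars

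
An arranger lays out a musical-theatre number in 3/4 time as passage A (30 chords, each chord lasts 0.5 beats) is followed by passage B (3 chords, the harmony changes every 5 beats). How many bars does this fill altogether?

A: 30 × 0.5 = 15 beats = 5 bars.
B: 3 × 5 = 15 beats = 5 bars.
Total: 5 + 5 = 10 bars.

10 bars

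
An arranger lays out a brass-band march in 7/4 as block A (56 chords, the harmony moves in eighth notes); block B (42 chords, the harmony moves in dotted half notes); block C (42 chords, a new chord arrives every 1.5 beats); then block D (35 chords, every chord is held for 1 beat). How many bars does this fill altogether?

36 bars

A: 56 × 0.5 = 28 beats = 4 bars.
B: 42 × 3 = 126 beats = 18 bars.
C: 42 × 1.5 = 63 beats = 9 bars.
D: 35 × 1 = 35 beats = 5 bars.
Total: 4 + 18 + 9 + 5 = 36 bars.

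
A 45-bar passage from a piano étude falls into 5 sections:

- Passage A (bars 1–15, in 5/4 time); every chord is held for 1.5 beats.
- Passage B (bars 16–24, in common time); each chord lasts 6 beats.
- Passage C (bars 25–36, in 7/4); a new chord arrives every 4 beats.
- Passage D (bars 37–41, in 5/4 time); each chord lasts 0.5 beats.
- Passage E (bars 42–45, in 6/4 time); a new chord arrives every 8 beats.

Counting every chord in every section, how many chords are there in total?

130 chords

A: 15 bars × 5 beats = 75 beats; 1.5 beats/chord → 50 chords.
B: 9 bars × 4 beats = 36 beats; 6 beats/chord → 6 chords.
C: 12 bars × 7 beats = 84 beats; 4 beats/chord → 21 chords.
D: 5 bars × 5 beats = 25 beats; 0.5 beats/chord → 50 chords.
E: 4 bars × 6 beats = 24 beats; 8 beats/chord → 3 chords.
Total: 50 + 6 + 21 + 50 + 3 = 130.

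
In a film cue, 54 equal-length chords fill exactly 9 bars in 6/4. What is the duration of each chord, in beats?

9 bars × 6 beats/bar = 54 beats total.
54 beats ÷ 54 chords = 1 beats per chord.
(That is a quarter note.)

1 beat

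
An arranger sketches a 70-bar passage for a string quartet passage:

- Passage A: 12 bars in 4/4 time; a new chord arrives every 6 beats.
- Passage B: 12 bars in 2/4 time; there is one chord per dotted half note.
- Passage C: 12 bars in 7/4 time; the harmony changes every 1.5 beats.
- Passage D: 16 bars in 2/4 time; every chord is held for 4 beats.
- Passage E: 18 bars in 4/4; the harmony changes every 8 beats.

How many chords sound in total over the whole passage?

89 chords

A: 12·4 = 48 beats, 48/6 = 8 chords.
B: 12·2 = 24 beats, 24/3 = 8 chords.
C: 12·7 = 84 beats, 84/1.5 = 56 chords.
D: 16·2 = 32 beats, 32/4 = 8 chords.
E: 18·4 = 72 beats, 72/8 = 9 chords.
Total: 8 + 8 + 56 + 8 + 9 = 89.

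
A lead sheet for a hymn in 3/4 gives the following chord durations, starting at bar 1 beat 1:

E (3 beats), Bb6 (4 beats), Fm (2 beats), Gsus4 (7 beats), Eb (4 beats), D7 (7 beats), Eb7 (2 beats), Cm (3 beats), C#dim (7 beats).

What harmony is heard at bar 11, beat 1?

Beat 1 of bar 11 is beat (11−1)×3 + 1 = 31 overall.
Running totals: E ends at 3, Bb6 ends at 7, Fm ends at 9, Gsus4 ends at 16, Eb ends at 20, D7 ends at 27, Eb7 ends at 29, Cm ends at 32.
Beat 31 falls within Cm.

Cm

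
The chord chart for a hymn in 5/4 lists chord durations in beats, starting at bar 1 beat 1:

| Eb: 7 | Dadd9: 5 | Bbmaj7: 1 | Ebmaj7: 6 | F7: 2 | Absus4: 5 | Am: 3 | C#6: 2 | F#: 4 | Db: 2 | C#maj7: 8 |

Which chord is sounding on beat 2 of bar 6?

Beat 2 of bar 6 is beat (6−1)×5 + 2 = 27 overall.
Running totals: Eb ends at 7, Dadd9 ends at 12, Bbmaj7 ends at 13, Ebmaj7 ends at 19, F7 ends at 21, Absus4 ends at 26, Am ends at 29.
Beat 27 falls within Am.

Am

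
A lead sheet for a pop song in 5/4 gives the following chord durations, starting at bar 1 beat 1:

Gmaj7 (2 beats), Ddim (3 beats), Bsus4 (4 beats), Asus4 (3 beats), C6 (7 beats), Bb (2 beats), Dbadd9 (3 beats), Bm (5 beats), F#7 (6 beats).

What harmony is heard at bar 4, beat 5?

Bb

Beat 5 of bar 4 is beat (4−1)×5 + 5 = 20 overall.
Running totals: Gmaj7 ends at 2, Ddim ends at 5, Bsus4 ends at 9, Asus4 ends at 12, C6 ends at 19, Bb ends at 21.
Beat 20 falls within Bb.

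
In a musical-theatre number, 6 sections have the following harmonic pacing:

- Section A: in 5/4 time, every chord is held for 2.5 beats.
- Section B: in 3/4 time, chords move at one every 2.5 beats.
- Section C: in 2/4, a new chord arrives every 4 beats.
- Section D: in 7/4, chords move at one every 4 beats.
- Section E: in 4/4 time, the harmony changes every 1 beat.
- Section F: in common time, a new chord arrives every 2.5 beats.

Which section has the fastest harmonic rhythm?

A: each chord is 2.5 beats in 5/4, so 2 per bar.
B: each chord is 2.5 beats in 3/4, so 1.2 per bar.
C: each chord is 4 beats in 2/4, so 0.5 per bar.
D: each chord is 4 beats in 7/4, so 1.75 per bar.
E: each chord is 1 beat in 4/4, so 4 per bar.
F: each chord is 2.5 beats in 4/4, so 1.6 per bar.
Fastest is E at 4 chords/bar.

Section E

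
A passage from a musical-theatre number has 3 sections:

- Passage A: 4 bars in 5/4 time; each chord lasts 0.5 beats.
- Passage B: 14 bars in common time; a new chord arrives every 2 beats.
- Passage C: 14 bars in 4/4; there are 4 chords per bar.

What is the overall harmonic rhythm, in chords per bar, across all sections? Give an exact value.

A: 4 bars of 5 beats is 20 beats; at 0.5 beats each that's 40 chords.
B: 14 bars of 4 beats is 56 beats; at 2 beats each that's 28 chords.
C: 14 bars of 4 beats is 56 beats; at 1 beat each that's 56 chords.
Overall: 124 chords over 32 bars → 124/32 = 3.875 chords per bar.

3.875 chords per bar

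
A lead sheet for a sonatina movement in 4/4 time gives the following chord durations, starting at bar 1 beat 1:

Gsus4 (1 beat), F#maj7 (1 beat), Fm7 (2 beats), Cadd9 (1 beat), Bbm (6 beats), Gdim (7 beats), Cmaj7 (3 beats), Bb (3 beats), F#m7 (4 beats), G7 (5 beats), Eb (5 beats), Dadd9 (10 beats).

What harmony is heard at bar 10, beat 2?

Beat 2 of bar 10 is beat (10−1)×4 + 2 = 38 overall.
Running totals: Gsus4 ends at 1, F#maj7 ends at 2, Fm7 ends at 4, Cadd9 ends at 5, Bbm ends at 11, Gdim ends at 18, Cmaj7 ends at 21, Bb ends at 24, F#m7 ends at 28, G7 ends at 33, Eb ends at 38.
Beat 38 falls within Eb.

Eb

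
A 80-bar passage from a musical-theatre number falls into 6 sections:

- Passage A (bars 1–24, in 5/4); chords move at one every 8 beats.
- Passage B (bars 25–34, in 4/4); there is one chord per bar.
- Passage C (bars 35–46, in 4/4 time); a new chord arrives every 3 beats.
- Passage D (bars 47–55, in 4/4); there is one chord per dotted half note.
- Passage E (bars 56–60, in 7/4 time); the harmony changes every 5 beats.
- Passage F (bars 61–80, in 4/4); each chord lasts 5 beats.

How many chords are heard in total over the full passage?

A: 24 bars × 5 beats = 120 beats; 8 beats/chord → 15 chords.
B: 10 bars × 4 beats = 40 beats; 4 beats/chord → 10 chords.
C: 12 bars × 4 beats = 48 beats; 3 beats/chord → 16 chords.
D: 9 bars × 4 beats = 36 beats; 3 beats/chord → 12 chords.
E: 5 bars × 7 beats = 35 beats; 5 beats/chord → 7 chords.
F: 20 bars × 4 beats = 80 beats; 5 beats/chord → 16 chords.
Total: 15 + 10 + 16 + 12 + 7 + 16 = 76.

76 chords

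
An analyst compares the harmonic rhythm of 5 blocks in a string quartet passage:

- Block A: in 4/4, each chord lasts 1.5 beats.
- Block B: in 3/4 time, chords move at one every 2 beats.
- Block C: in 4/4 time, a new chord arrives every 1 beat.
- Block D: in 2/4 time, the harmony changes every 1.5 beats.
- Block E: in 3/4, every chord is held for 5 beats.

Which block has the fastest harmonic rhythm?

A: 4/1.5 = 8/3 chords/bar.
B: 3/2 = 1.5 chords/bar.
C: 4/1 = 4 chords/bar.
D: 2/1.5 = 4/3 chords/bar.
E: 3/5 = 0.6 chords/bar.
Fastest is C at 4 chords/bar.

Block C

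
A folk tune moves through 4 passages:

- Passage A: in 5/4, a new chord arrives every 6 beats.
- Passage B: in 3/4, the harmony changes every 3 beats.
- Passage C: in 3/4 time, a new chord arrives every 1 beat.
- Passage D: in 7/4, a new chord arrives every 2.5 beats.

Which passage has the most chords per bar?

Passage C

A: each chord is 6 beats in 5/4, so 5/6 per bar.
B: each chord is 3 beats in 3/4, so 1 per bar.
C: each chord is 1 beat in 3/4, so 3 per bar.
D: each chord is 2.5 beats in 7/4, so 2.8 per bar.
Fastest is C at 3 chords/bar.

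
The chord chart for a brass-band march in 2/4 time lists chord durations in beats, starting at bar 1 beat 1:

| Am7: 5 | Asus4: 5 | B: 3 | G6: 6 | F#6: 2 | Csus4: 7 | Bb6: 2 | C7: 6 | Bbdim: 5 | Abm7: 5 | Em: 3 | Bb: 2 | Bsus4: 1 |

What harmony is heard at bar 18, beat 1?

C7

Beat 1 of bar 18 is beat (18−1)×2 + 1 = 35 overall.
Running totals: Am7 ends at 5, Asus4 ends at 10, B ends at 13, G6 ends at 19, F#6 ends at 21, Csus4 ends at 28, Bb6 ends at 30, C7 ends at 36.
Beat 35 falls within C7.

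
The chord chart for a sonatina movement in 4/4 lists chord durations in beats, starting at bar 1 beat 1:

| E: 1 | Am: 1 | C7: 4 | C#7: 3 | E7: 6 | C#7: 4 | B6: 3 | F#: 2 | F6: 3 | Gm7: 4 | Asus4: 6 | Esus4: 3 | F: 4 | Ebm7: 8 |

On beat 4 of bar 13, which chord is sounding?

Ebm7

Beat 4 of bar 13 is beat (13−1)×4 + 4 = 52 overall.
Running totals: E ends at 1, Am ends at 2, C7 ends at 6, C#7 ends at 9, E7 ends at 15, C#7 ends at 19, B6 ends at 22, F# ends at 24, F6 ends at 27, Gm7 ends at 31, Asus4 ends at 37, Esus4 ends at 40, F ends at 44, Ebm7 ends at 52.
Beat 52 falls within Ebm7.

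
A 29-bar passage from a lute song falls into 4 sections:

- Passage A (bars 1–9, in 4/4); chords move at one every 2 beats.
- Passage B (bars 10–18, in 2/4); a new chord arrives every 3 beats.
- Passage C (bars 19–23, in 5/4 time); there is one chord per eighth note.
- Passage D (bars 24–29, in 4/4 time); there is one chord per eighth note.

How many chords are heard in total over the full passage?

A has 36 beats and chords last 2 each, so 18 chords.
B has 18 beats and chords last 3 each, so 6 chords.
C has 25 beats and chords last 0.5 each, so 50 chords.
D has 24 beats and chords last 0.5 each, so 48 chords.
Total: 18 + 6 + 50 + 48 = 122.

122 chords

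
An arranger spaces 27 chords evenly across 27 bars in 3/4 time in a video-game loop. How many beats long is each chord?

27 bars × 3 beats/bar = 81 beats total.
81 beats ÷ 27 chords = 3 beats per chord.
(That is a dotted half note.)

3 beats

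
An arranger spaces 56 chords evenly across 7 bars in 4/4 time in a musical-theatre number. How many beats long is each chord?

0.5 beats

7 bars × 4 beats/bar = 28 beats total.
28 beats ÷ 56 chords = 0.5 beats per chord.
(That is an eighth note.)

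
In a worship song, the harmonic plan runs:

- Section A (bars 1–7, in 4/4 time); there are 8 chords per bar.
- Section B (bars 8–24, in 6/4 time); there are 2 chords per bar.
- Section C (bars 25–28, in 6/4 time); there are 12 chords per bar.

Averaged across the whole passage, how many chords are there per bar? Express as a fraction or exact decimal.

A: 7 × 4 = 28 beats ÷ 0.5 = 56 chords.
B: 17 × 6 = 102 beats ÷ 3 = 34 chords.
C: 4 × 6 = 24 beats ÷ 0.5 = 48 chords.
Overall: 138 chords over 28 bars → 138/28 = 69/14 chords per bar.

69/14 chords per bar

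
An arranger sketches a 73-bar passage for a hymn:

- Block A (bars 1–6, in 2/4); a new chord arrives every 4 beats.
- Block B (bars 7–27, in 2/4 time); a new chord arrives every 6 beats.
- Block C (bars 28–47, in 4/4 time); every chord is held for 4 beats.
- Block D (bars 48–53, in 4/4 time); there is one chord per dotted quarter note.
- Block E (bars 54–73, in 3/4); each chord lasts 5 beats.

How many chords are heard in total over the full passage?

A has 12 beats and chords last 4 each, so 3 chords.
B has 42 beats and chords last 6 each, so 7 chords.
C has 80 beats and chords last 4 each, so 20 chords.
D has 24 beats and chords last 1.5 each, so 16 chords.
E has 60 beats and chords last 5 each, so 12 chords.
Total: 3 + 7 + 20 + 16 + 12 = 58.

58 chords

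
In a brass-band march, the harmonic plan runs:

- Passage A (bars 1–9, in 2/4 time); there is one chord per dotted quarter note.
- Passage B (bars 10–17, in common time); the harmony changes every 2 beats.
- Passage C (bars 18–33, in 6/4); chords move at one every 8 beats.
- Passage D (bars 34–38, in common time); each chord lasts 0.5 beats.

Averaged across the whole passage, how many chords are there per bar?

40/19 chords per bar

A: 9 bars of 2 beats is 18 beats; at 1.5 beats each that's 12 chords.
B: 8 bars of 4 beats is 32 beats; at 2 beats each that's 16 chords.
C: 16 bars of 6 beats is 96 beats; at 8 beats each that's 12 chords.
D: 5 bars of 4 beats is 20 beats; at 0.5 beats each that's 40 chords.
Overall: 80 chords over 38 bars → 80/38 = 40/19 chords per bar.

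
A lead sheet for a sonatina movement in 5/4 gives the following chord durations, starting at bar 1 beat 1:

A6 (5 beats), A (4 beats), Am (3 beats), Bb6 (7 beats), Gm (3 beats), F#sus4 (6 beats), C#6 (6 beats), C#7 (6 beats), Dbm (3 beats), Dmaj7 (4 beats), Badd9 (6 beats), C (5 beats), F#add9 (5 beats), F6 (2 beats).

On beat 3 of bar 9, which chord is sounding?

Dbm

Beat 3 of bar 9 is beat (9−1)×5 + 3 = 43 overall.
Running totals: A6 ends at 5, A ends at 9, Am ends at 12, Bb6 ends at 19, Gm ends at 22, F#sus4 ends at 28, C#6 ends at 34, C#7 ends at 40, Dbm ends at 43.
Beat 43 falls within Dbm.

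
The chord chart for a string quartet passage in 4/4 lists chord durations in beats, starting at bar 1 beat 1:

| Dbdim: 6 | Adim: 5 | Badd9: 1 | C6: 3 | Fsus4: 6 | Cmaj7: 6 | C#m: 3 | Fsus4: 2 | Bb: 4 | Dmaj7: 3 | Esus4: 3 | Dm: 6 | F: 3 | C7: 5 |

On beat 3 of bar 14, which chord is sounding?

C7

Beat 3 of bar 14 is beat (14−1)×4 + 3 = 55 overall.
Running totals: Dbdim ends at 6, Adim ends at 11, Badd9 ends at 12, C6 ends at 15, Fsus4 ends at 21, Cmaj7 ends at 27, C#m ends at 30, Fsus4 ends at 32, Bb ends at 36, Dmaj7 ends at 39, Esus4 ends at 42, Dm ends at 48, F ends at 51, C7 ends at 56.
Beat 55 falls within C7.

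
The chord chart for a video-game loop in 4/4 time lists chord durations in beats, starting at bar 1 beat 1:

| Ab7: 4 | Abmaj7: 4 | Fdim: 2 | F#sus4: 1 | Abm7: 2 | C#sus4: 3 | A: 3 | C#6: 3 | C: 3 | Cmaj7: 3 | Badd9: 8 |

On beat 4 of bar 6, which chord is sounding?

C

Beat 4 of bar 6 is beat (6−1)×4 + 4 = 24 overall.
Running totals: Ab7 ends at 4, Abmaj7 ends at 8, Fdim ends at 10, F#sus4 ends at 11, Abm7 ends at 13, C#sus4 ends at 16, A ends at 19, C#6 ends at 22, C ends at 25.
Beat 24 falls within C.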